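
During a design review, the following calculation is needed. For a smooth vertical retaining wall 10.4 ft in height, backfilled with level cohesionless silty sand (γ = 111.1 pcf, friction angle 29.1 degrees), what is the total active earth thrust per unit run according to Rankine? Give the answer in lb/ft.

2080 lb/ft

K_a = tan²(45° − φ/2) = 0.3456.
P_a = ½ K_a γ H² = 0.5 × 0.3456 × 111.1 × 10.4² = 2076 lb/ft.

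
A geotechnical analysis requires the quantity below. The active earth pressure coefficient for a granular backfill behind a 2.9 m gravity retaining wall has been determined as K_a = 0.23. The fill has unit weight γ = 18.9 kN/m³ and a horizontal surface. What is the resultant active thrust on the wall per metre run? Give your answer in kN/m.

18.3 kN/m

P = ½ K_a γ H² = 0.5 × 0.23 × 18.9 × 2.9² = 18.28 kN/m.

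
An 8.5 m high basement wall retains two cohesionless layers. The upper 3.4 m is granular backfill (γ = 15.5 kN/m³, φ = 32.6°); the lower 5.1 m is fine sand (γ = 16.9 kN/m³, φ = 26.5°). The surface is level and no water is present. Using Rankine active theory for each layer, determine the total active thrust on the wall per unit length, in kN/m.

K_a1 = tan²(45°−32.6°/2) = 0.2997; K_a2 = tan²(45°−26.5°/2) = 0.3829.
Layer 1: σ at base = K_a1 γ₁ h₁ = 15.80 kPa; P₁ = ½×15.80×3.4 = 26.85.
Layer 2: σ_v at top = γ₁h₁ = 52.70; σ_h top = K_a2×52.70 = 20.18; σ_h base = K_a2×(52.70+16.9×5.1) = 53.19.
P₂ = ½(20.18+53.19)×5.1 = 187.1. Total P_a = 26.85+187.1 = 213.9 kN/m.

214 kN/m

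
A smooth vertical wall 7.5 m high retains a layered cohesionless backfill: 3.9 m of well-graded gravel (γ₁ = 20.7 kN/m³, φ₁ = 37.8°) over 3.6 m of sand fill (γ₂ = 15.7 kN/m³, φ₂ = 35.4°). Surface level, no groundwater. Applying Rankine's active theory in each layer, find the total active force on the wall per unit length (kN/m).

142 kN/m

K_a1 = tan²(45°−37.8°/2) = 0.2400; K_a2 = tan²(45°−35.4°/2) = 0.2664.
Layer 1: σ at base = K_a1 γ₁ h₁ = 19.37 kPa; P₁ = ½×19.37×3.9 = 37.78.
Layer 2: σ_v at top = γ₁h₁ = 80.73; σ_h top = K_a2×80.73 = 21.51; σ_h base = K_a2×(80.73+15.7×3.6) = 36.56.
P₂ = ½(21.51+36.56)×3.6 = 104.5. Total P_a = 37.78+104.5 = 142.3 kN/m.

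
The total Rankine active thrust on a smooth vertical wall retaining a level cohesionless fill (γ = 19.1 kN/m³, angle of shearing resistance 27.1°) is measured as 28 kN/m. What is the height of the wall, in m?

K_a = 0.3741. P_a = ½ K_a γ H² ⇒ H = √(2P_a/(K_a γ)).
H = √(2×28/(0.3741×19.1)) = 2.800 m.

2.80 m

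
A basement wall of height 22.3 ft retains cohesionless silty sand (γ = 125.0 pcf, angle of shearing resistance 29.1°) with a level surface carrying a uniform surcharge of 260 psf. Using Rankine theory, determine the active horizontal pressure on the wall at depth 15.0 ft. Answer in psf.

K_a = (1 − sin φ)/(1 + sin φ) = 0.3456.
σ_v = γz + q = 125.0 × 15.0 + 260 = 2135 psf.
σ_h = K_a σ_v = 0.3456 × 2135 = 737.8 psf.

738 psf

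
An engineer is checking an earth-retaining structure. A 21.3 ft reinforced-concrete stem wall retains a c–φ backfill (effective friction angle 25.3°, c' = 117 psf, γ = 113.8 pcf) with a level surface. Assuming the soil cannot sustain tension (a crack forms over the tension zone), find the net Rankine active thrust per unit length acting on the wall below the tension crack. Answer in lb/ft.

7440 lb/ft

K_a = 0.4012; √K_a = 0.6334.
Tension-crack depth z_c = 2c/(γ√K_a) = 2×117/(113.8×0.6334) = 3.246 ft.
σ_a at base = K_a γ H − 2c√K_a = 0.4012×113.8×21.3 − 2×117×0.6334 = 824.2 psf.
P_a = ½ × 824.2 × (H − z_c) = 0.5×824.2×18.05 = 7440 lb/ft.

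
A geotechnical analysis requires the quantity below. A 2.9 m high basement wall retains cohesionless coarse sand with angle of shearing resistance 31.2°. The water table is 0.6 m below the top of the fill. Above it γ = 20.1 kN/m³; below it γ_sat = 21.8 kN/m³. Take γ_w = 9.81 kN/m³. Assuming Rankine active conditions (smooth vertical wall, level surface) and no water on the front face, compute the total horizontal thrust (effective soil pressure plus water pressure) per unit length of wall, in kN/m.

46.0 kN/m

K_a = tan²(45° − φ/2) = 0.3175.
γ' = 21.8 − 9.81 = 11.99 kN/m³. Depth below WT = 2.3 m.
σ'_h at WT = K_a γ d_w = 3.829 kPa; at base = 3.829 + K_a γ' × 2.3 = 12.58 kPa.
P₁ (0–0.6 m) = ½×3.829×0.6 = 1.149. P₂ (0.6–2.9 m) = ½(3.829+12.58)×2.3 = 18.88.
P_w = ½ γ_w h₂² = 0.5×9.81×2.3² = 25.95. Total = 1.149+18.88+25.95 = 45.97 kN/m.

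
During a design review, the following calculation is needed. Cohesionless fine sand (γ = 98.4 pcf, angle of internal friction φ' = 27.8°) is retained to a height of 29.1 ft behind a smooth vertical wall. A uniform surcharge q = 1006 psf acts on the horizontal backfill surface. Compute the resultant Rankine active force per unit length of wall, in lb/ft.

K_a = tan²(45° − φ/2) = 0.3639.
Soil triangle: ½ K_a γ H² = 0.5×0.3639×98.4×29.1² = 15160 lb/ft.
Surcharge rectangle: K_a q H = 0.3639×1006×29.1 = 10650 lb/ft.
Total = 15160 + 10650 = 25810 lb/ft.

25800 lb/ft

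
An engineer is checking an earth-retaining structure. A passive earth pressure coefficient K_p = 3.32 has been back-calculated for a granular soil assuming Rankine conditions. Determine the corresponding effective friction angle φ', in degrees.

K_p = (1+sin φ)/(1−sin φ) ⇒ sin φ = (K_p − 1)/(K_p + 1) = 0.5370.
φ = arcsin(0.5370) = 32.48°.

32.5°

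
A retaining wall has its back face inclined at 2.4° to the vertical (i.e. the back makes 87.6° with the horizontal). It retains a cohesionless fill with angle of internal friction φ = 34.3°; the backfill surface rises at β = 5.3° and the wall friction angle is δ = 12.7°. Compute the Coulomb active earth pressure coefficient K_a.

K_a = sin²(α+φ) / [sin²α · sin(α−δ) · (1 + √{sin(φ+δ)sin(φ−β) / (sin(α−δ)sin(α+β))})²].
With α = 87.6°, φ = 34.3°, δ = 12.7°, β = 5.3°: K_a = 0.2898.

0.290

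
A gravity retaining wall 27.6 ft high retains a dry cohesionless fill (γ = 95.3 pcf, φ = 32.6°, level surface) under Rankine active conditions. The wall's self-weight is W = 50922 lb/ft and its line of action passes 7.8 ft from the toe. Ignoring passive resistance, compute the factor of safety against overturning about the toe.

3.97

K_a = tan²(45° − 32.6°/2) = 0.2997.
P_a = ½K_aγH² = 0.5×0.2997×95.3×27.6² = 10880 lb/ft, acting at H/3 = 9.200 ft above the base.
Overturning moment M_o = P_a × H/3 = 10880 × 9.200 = 100100.
Resisting moment M_r = W × 7.8 = 50922 × 7.8 = 397200.
FS_overturning = M_r/M_o = 397200/100100 = 3.968.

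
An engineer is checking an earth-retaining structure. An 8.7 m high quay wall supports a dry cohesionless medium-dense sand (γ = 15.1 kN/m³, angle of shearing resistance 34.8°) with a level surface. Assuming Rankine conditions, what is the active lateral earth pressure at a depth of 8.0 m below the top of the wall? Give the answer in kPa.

K_a = (1 − sin φ)/(1 + sin φ) = 0.2733.
σ_h = K_a γ z = 0.2733 × 15.1 × 8.0 = 33.02 kPa.

33.0 kPa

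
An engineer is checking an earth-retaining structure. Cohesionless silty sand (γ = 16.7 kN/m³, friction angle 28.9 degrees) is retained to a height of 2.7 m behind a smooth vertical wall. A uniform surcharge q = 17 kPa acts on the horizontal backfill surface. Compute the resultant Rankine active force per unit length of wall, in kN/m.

37.2 kN/m

K_a = tan²(45° − φ/2) = 0.3484.
Soil triangle: ½ K_a γ H² = 0.5×0.3484×16.7×2.7² = 21.21 kN/m.
Surcharge rectangle: K_a q H = 0.3484×17×2.7 = 15.99 kN/m.
Total = 21.21 + 15.99 = 37.20 kN/m.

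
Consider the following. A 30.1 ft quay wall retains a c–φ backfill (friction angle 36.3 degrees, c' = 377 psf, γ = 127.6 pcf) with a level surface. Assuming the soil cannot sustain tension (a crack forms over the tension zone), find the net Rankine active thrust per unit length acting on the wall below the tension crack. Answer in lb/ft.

K_a = 0.2563; √K_a = 0.5062.
Tension-crack depth z_c = 2c/(γ√K_a) = 2×377/(127.6×0.5062) = 11.67 ft.
σ_a at base = K_a γ H − 2c√K_a = 0.2563×127.6×30.1 − 2×377×0.5062 = 602.6 psf.
P_a = ½ × 602.6 × (H − z_c) = 0.5×602.6×18.43 = 5552 lb/ft.

5550 lb/ft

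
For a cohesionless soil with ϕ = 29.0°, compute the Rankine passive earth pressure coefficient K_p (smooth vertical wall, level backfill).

K_p = (1 + sin φ)/(1 − sin φ) = tan²(45° + 29.0°/2) = 2.882.

2.88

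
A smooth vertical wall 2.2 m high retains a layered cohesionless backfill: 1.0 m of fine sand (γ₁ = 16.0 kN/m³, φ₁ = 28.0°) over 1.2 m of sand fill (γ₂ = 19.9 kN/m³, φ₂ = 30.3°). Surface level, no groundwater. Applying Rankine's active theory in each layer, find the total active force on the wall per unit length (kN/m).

13.9 kN/m

K_a1 = tan²(45°−28.0°/2) = 0.3610; K_a2 = tan²(45°−30.3°/2) = 0.3293.
Layer 1: σ at base = K_a1 γ₁ h₁ = 5.777 kPa; P₁ = ½×5.777×1.0 = 2.888.
Layer 2: σ_v at top = γ₁h₁ = 16.00; σ_h top = K_a2×16.00 = 5.269; σ_h base = K_a2×(16.00+19.9×1.2) = 13.13.
P₂ = ½(5.269+13.13)×1.2 = 11.04. Total P_a = 2.888+11.04 = 13.93 kN/m.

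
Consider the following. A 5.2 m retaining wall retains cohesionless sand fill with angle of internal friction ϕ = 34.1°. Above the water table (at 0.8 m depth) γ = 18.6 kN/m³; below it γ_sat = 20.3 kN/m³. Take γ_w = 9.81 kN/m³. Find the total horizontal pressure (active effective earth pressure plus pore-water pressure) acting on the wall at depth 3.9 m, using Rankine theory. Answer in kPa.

43.8 kPa

K_a = (1 − sin φ)/(1 + sin φ) = 0.2815.
γ' = 20.3 − 9.81 = 10.49 kN/m³.
Effective vertical stress at 3.9 m: σ'_v = 18.6×0.8 + 10.49×3.10 = 47.40 kPa.
σ'_h = K_a σ'_v = 0.2815 × 47.40 = 13.34 kPa; u = γ_w × 3.10 = 30.41 kPa.
Total σ_h = 13.34 + 30.41 = 43.76 kPa.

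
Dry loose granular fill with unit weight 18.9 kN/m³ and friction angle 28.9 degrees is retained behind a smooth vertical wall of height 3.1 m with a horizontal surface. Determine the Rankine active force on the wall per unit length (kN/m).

31.6 kN/m

K_a = tan²(45° − φ/2) = 0.3484.
P_a = ½ K_a γ H² = 0.5 × 0.3484 × 18.9 × 3.1² = 31.64 kN/m.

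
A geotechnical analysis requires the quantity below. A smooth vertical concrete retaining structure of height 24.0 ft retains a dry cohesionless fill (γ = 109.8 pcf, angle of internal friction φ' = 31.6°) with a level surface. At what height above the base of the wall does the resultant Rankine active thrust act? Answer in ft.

K_a = 0.3123.
The pressure distribution is triangular, so the resultant acts at H/3 above the base = 24.0/3 = 8.000 ft.

8.00 ft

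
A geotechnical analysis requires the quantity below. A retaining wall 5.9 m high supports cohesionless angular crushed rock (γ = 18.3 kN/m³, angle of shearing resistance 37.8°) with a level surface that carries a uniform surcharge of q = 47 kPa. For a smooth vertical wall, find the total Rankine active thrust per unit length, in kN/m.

143 kN/m

K_a = tan²(45° − φ/2) = 0.2400.
Soil triangle: ½ K_a γ H² = 0.5×0.2400×18.3×5.9² = 76.44 kN/m.
Surcharge rectangle: K_a q H = 0.2400×47×5.9 = 66.55 kN/m.
Total = 76.44 + 66.55 = 143.0 kN/m.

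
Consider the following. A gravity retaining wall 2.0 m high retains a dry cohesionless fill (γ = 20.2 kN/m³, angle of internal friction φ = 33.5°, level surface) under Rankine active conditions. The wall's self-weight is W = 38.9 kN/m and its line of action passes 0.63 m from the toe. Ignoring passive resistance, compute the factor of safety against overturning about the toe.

3.15

K_a = tan²(45° − 33.5°/2) = 0.2887.
P_a = ½K_aγH² = 0.5×0.2887×20.2×2.0² = 11.66 kN/m, acting at H/3 = 0.6667 m above the base.
Overturning moment M_o = P_a × H/3 = 11.66 × 0.6667 = 7.776.
Resisting moment M_r = W × 0.63 = 38.9 × 0.63 = 24.51.
FS_overturning = M_r/M_o = 24.51/7.776 = 3.152.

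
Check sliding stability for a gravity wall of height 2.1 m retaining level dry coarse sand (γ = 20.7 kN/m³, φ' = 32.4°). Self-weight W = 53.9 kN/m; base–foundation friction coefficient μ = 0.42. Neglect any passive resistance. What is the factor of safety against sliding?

1.64

K_a = tan²(45° − 32.4°/2) = 0.3022.
P_a = ½K_aγH² = 0.5×0.3022×20.7×2.1² = 13.79 kN/m, acting at H/3 = 0.7000 m above the base.
FS_sliding = μW / P_a = 0.42×53.9 / 13.79 = 1.641.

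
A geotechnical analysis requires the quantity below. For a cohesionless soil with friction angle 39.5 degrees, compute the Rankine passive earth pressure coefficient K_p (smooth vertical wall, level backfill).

K_p = (1 + sin φ)/(1 − sin φ) = tan²(45° + 39.5°/2) = 4.496.

4.50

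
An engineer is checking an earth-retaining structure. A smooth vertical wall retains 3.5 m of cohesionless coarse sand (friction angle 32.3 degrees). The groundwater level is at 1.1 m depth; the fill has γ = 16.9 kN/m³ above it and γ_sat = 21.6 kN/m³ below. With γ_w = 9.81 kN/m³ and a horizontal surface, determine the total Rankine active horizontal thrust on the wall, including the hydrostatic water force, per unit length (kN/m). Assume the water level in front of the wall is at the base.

K_a = tan²(45° − φ/2) = 0.3035.
γ' = 21.6 − 9.81 = 11.79 kN/m³. Depth below WT = 2.4 m.
σ'_h at WT = K_a γ d_w = 5.642 kPa; at base = 5.642 + K_a γ' × 2.4 = 14.23 kPa.
P₁ (0–1.1 m) = ½×5.642×1.1 = 3.103. P₂ (1.1–3.5 m) = ½(5.642+14.23)×2.4 = 23.84.
P_w = ½ γ_w h₂² = 0.5×9.81×2.4² = 28.25. Total = 3.103+23.84+28.25 = 55.20 kN/m.

55.2 kN/m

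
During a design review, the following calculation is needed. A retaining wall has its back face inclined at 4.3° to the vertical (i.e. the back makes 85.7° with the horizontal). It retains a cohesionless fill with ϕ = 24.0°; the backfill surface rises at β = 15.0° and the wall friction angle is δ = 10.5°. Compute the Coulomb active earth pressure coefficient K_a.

0.541

K_a = sin²(α+φ) / [sin²α · sin(α−δ) · (1 + √{sin(φ+δ)sin(φ−β) / (sin(α−δ)sin(α+β))})²].
With α = 85.7°, φ = 24.0°, δ = 10.5°, β = 15.0°: K_a = 0.5410.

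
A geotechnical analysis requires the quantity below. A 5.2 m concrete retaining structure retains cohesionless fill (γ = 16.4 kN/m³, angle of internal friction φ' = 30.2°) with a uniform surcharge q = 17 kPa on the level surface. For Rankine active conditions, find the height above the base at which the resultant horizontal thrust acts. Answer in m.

1.98 m

K_a = 0.3307.
Triangular part P₁ = ½K_aγH² = 73.32 at H/3 = 1.733 m; rectangular part P₂ = K_a q H = 29.23 at H/2 = 2.600 m.
ȳ = (P₁·1.733 + P₂·2.600)/(P₁+P₂) = 1.980 m.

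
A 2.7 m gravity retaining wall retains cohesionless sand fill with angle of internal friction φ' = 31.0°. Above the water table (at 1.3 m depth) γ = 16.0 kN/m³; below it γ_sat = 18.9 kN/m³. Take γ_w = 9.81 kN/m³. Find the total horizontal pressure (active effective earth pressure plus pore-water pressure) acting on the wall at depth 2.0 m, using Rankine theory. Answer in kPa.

K_a = (1 − sin φ)/(1 + sin φ) = 0.3201.
γ' = 18.9 − 9.81 = 9.090 kN/m³.
Effective vertical stress at 2.0 m: σ'_v = 16.0×1.3 + 9.090×0.700 = 27.16 kPa.
σ'_h = K_a σ'_v = 0.3201 × 27.16 = 8.695 kPa; u = γ_w × 0.700 = 6.867 kPa.
Total σ_h = 8.695 + 6.867 = 15.56 kPa.

15.6 kPa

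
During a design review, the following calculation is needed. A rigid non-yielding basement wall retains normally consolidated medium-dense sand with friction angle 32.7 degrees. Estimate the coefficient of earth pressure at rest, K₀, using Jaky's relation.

0.460

K₀ = 1 − sin φ' = 1 − sin 32.7° = 0.4598.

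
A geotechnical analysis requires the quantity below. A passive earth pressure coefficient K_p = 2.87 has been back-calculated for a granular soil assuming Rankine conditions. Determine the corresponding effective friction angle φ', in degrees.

K_p = (1+sin φ)/(1−sin φ) ⇒ sin φ = (K_p − 1)/(K_p + 1) = 0.4832.
φ = arcsin(0.4832) = 28.89°.

28.9°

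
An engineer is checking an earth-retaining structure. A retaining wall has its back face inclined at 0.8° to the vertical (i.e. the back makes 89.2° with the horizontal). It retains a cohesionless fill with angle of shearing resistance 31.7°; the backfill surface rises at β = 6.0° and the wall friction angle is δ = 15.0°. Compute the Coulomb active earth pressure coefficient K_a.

K_a = sin²(α+φ) / [sin²α · sin(α−δ) · (1 + √{sin(φ+δ)sin(φ−β) / (sin(α−δ)sin(α+β))})²].
With α = 89.2°, φ = 31.7°, δ = 15.0°, β = 6.0°: K_a = 0.3090.

0.309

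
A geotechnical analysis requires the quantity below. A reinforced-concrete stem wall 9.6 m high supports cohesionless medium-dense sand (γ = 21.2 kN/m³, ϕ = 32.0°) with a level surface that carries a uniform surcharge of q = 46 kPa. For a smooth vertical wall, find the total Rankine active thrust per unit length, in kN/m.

K_a = tan²(45° − φ/2) = 0.3073.
Soil triangle: ½ K_a γ H² = 0.5×0.3073×21.2×9.6² = 300.2 kN/m.
Surcharge rectangle: K_a q H = 0.3073×46×9.6 = 135.7 kN/m.
Total = 300.2 + 135.7 = 435.8 kN/m.

436 kN/m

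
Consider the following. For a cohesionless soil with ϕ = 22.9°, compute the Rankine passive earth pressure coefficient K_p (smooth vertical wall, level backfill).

2.27

K_p = (1 + sin φ)/(1 − sin φ) = tan²(45° + 22.9°/2) = 2.274.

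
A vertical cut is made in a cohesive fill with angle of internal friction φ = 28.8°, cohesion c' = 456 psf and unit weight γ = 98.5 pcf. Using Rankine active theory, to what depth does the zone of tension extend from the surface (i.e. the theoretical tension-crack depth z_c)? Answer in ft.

K_a = tan²(45° − 28.8°/2) = 0.3498; √K_a = 0.5914.
The active pressure is zero where K_a γ z = 2c√K_a, so z_c = 2c/(γ√K_a) = 2×456/(98.5×0.5914) = 15.66 ft.

15.7 ft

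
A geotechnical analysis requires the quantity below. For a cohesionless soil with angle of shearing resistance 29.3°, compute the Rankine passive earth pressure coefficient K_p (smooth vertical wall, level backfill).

2.92

K_p = (1 + sin φ)/(1 − sin φ) = tan²(45° + 29.3°/2) = 2.917.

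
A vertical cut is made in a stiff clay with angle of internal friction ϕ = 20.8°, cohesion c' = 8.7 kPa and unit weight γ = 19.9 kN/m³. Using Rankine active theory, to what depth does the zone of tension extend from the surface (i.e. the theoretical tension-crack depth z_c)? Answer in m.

K_a = tan²(45° − 20.8°/2) = 0.4759; √K_a = 0.6899.
The active pressure is zero where K_a γ z = 2c√K_a, so z_c = 2c/(γ√K_a) = 2×8.7/(19.9×0.6899) = 1.267 m.

1.27 m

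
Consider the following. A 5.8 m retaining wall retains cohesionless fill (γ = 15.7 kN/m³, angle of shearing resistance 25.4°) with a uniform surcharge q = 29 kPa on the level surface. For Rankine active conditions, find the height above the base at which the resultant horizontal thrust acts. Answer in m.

2.31 m

K_a = 0.3996.
Triangular part P₁ = ½K_aγH² = 105.5 at H/3 = 1.933 m; rectangular part P₂ = K_a q H = 67.22 at H/2 = 2.900 m.
ȳ = (P₁·1.933 + P₂·2.900)/(P₁+P₂) = 2.309 m.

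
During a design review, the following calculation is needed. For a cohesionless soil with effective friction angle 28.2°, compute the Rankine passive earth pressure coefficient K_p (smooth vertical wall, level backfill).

2.79

K_p = (1 + sin φ)/(1 − sin φ) = tan²(45° + 28.2°/2) = 2.792.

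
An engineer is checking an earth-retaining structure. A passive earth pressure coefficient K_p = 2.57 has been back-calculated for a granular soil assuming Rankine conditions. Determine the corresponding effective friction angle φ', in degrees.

K_p = (1+sin φ)/(1−sin φ) ⇒ sin φ = (K_p − 1)/(K_p + 1) = 0.4398.
φ = arcsin(0.4398) = 26.09°.

26.1°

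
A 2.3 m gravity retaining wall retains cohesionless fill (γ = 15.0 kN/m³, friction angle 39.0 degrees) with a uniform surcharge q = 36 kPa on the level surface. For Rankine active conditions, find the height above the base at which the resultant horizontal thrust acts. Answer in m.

1.03 m

K_a = 0.2275.
Triangular part P₁ = ½K_aγH² = 9.026 at H/3 = 0.7667 m; rectangular part P₂ = K_a q H = 18.84 at H/2 = 1.150 m.
ȳ = (P₁·0.7667 + P₂·1.150)/(P₁+P₂) = 1.026 m.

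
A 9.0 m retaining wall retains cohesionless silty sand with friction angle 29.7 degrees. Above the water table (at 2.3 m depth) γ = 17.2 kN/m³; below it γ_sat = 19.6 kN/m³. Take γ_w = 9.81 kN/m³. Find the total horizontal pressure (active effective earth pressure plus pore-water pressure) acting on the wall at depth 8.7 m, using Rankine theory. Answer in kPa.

K_a = (1 − sin φ)/(1 + sin φ) = 0.3374.
γ' = 19.6 − 9.81 = 9.790 kN/m³.
Effective vertical stress at 8.7 m: σ'_v = 17.2×2.3 + 9.790×6.40 = 102.2 kPa.
σ'_h = K_a σ'_v = 0.3374 × 102.2 = 34.49 kPa; u = γ_w × 6.40 = 62.78 kPa.
Total σ_h = 34.49 + 62.78 = 97.27 kPa.

97.3 kPa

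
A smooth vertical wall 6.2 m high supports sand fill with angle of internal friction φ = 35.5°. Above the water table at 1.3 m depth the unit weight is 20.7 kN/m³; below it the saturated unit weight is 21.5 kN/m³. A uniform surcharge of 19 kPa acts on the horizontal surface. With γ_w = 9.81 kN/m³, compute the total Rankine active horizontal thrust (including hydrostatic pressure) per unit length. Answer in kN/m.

226 kN/m

K_a = tan²(45° − φ/2) = 0.2653.
γ' = 21.5 − 9.81 = 11.69 kN/m³. h₂ = H − d_w = 4.9 m.
σ'_h: at surface K_a·q = 5.040; at WT K_a(q+γd_w) = 12.18; at base K_a(q+γd_w+γ'h₂) = 27.37 kPa.
P₁ = ½(5.040+12.18)×1.3 = 11.19; P₂ = ½(12.18+27.37)×4.9 = 96.90; P_w = ½γ_w h₂² = 117.8.
Total = 11.19+96.90+117.8 = 225.9 kN/m.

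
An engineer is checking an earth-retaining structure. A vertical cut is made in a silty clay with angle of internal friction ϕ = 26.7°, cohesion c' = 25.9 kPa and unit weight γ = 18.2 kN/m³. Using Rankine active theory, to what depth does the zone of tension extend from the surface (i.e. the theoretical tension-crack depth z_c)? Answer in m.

K_a = tan²(45° − 26.7°/2) = 0.3800; √K_a = 0.6164.
The active pressure is zero where K_a γ z = 2c√K_a, so z_c = 2c/(γ√K_a) = 2×25.9/(18.2×0.6164) = 4.617 m.

4.62 m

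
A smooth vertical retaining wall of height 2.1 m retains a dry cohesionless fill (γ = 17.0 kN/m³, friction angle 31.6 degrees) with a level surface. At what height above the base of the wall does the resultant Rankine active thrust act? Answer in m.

0.700 m

K_a = 0.3123.
The pressure distribution is triangular, so the resultant acts at H/3 above the base = 2.1/3 = 0.7000 m.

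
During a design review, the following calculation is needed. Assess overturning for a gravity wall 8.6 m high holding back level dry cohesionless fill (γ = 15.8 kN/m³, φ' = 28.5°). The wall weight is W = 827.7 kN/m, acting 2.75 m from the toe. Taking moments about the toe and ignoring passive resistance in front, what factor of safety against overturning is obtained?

3.84

K_a = tan²(45° − 28.5°/2) = 0.3540.
P_a = ½K_aγH² = 0.5×0.3540×15.8×8.6² = 206.8 kN/m, acting at H/3 = 2.867 m above the base.
Overturning moment M_o = P_a × H/3 = 206.8 × 2.867 = 592.8.
Resisting moment M_r = W × 2.75 = 827.7 × 2.75 = 2276.
FS_overturning = M_r/M_o = 2276/592.8 = 3.839.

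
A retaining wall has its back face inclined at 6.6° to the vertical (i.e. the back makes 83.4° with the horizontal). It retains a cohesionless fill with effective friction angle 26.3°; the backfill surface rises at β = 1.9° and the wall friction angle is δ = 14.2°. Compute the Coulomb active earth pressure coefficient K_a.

K_a = sin²(α+φ) / [sin²α · sin(α−δ) · (1 + √{sin(φ+δ)sin(φ−β) / (sin(α−δ)sin(α+β))})²].
With α = 83.4°, φ = 26.3°, δ = 14.2°, β = 1.9°: K_a = 0.4069.

0.407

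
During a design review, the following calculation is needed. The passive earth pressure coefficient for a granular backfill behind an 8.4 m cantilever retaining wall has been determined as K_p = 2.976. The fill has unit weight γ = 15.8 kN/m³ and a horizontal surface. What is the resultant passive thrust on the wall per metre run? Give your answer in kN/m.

P = ½ K_p γ H² = 0.5 × 2.976 × 15.8 × 8.4² = 1659 kN/m.

1660 kN/m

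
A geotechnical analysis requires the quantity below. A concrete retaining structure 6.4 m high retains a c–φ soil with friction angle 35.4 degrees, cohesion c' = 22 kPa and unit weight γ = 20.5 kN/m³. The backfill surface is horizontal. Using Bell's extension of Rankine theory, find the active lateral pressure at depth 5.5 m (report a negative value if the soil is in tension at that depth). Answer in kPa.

7.33 kPa

K_a = (1 − sin φ)/(1 + sin φ) = 0.2664.
σ_a = K_a γ z − 2c√K_a = 0.2664×20.5×5.5 − 2×22×0.5161 = 7.326 kPa.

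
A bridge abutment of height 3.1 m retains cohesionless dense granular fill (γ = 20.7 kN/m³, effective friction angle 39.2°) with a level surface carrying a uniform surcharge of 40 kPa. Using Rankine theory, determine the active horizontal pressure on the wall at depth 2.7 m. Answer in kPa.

K_a = (1 − sin φ)/(1 + sin φ) = 0.2255.
σ_v = γz + q = 20.7 × 2.7 + 40 = 95.89 kPa.
σ_h = K_a σ_v = 0.2255 × 95.89 = 21.62 kPa.

21.6 kPa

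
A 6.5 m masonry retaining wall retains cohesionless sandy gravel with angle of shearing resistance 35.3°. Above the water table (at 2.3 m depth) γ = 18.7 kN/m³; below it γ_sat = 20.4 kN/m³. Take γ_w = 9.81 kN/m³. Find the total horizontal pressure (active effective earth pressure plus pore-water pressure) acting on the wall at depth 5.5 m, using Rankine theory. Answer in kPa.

K_a = (1 − sin φ)/(1 + sin φ) = 0.2675.
γ' = 20.4 − 9.81 = 10.59 kN/m³.
Effective vertical stress at 5.5 m: σ'_v = 18.7×2.3 + 10.59×3.20 = 76.90 kPa.
σ'_h = K_a σ'_v = 0.2675 × 76.90 = 20.57 kPa; u = γ_w × 3.20 = 31.39 kPa.
Total σ_h = 20.57 + 31.39 = 51.97 kPa.

52.0 kPa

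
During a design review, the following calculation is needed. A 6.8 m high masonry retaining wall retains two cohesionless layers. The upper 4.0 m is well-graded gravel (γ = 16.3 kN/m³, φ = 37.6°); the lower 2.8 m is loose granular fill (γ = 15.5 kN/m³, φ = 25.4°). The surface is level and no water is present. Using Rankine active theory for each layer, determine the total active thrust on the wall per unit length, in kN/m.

129 kN/m

K_a1 = tan²(45°−37.6°/2) = 0.2421; K_a2 = tan²(45°−25.4°/2) = 0.3996.
Layer 1: σ at base = K_a1 γ₁ h₁ = 15.79 kPa; P₁ = ½×15.79×4.0 = 31.57.
Layer 2: σ_v at top = γ₁h₁ = 65.20; σ_h top = K_a2×65.20 = 26.06; σ_h base = K_a2×(65.20+15.5×2.8) = 43.40.
P₂ = ½(26.06+43.40)×2.8 = 97.24. Total P_a = 31.57+97.24 = 128.8 kN/m.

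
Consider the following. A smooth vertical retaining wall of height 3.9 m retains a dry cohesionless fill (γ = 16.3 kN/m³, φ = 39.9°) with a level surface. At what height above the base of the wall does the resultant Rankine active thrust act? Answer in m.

1.30 m

K_a = 0.2184.
The pressure distribution is triangular, so the resultant acts at H/3 above the base = 3.9/3 = 1.300 m.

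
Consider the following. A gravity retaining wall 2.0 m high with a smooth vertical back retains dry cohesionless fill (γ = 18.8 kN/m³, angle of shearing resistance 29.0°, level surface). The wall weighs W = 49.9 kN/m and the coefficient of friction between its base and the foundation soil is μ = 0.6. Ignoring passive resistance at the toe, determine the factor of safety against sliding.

2.29

K_a = tan²(45° − 29.0°/2) = 0.3470.
P_a = ½K_aγH² = 0.5×0.3470×18.8×2.0² = 13.05 kN/m, acting at H/3 = 0.6667 m above the base.
FS_sliding = μW / P_a = 0.6×49.9 / 13.05 = 2.295.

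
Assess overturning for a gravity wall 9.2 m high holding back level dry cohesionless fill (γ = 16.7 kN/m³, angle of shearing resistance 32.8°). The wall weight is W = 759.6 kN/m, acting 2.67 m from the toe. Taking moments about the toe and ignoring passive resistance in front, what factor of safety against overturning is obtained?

3.15

K_a = tan²(45° − 32.8°/2) = 0.2973.
P_a = ½K_aγH² = 0.5×0.2973×16.7×9.2² = 210.1 kN/m, acting at H/3 = 3.067 m above the base.
Overturning moment M_o = P_a × H/3 = 210.1 × 3.067 = 644.3.
Resisting moment M_r = W × 2.67 = 759.6 × 2.67 = 2028.
FS_overturning = M_r/M_o = 2028/644.3 = 3.148.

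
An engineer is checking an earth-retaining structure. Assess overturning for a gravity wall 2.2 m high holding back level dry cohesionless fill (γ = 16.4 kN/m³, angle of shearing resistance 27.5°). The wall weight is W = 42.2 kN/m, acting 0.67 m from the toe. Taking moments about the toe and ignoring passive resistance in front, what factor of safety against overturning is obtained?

K_a = tan²(45° − 27.5°/2) = 0.3682.
P_a = ½K_aγH² = 0.5×0.3682×16.4×2.2² = 14.61 kN/m, acting at H/3 = 0.7333 m above the base.
Overturning moment M_o = P_a × H/3 = 14.61 × 0.7333 = 10.72.
Resisting moment M_r = W × 0.67 = 42.2 × 0.67 = 28.27.
FS_overturning = M_r/M_o = 28.27/10.72 = 2.638.

2.64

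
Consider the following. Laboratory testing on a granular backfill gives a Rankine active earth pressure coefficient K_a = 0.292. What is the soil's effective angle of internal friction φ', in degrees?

33.2°

K_a = tan²(45° − φ/2) ⇒ 45° − φ/2 = arctan(√0.292) = 28.39°.
φ = 2(45° − 28.39°) = 33.23°.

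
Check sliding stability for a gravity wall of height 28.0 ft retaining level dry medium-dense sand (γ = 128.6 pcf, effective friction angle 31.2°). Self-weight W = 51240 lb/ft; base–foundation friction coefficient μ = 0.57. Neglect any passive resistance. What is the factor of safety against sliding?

1.82

K_a = tan²(45° − 31.2°/2) = 0.3175.
P_a = ½K_aγH² = 0.5×0.3175×128.6×28.0² = 16010 lb/ft, acting at H/3 = 9.333 ft above the base.
FS_sliding = μW / P_a = 0.57×51240 / 16010 = 1.825.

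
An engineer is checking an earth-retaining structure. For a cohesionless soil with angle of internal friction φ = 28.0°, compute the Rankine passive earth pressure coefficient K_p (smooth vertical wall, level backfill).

K_p = (1 + sin φ)/(1 − sin φ) = tan²(45° + 28.0°/2) = 2.770.

2.77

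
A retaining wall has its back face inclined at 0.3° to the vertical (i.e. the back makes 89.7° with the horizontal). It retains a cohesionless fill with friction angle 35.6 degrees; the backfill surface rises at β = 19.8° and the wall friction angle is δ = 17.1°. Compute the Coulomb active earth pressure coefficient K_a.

0.314

K_a = sin²(α+φ) / [sin²α · sin(α−δ) · (1 + √{sin(φ+δ)sin(φ−β) / (sin(α−δ)sin(α+β))})²].
With α = 89.7°, φ = 35.6°, δ = 17.1°, β = 19.8°: K_a = 0.3141.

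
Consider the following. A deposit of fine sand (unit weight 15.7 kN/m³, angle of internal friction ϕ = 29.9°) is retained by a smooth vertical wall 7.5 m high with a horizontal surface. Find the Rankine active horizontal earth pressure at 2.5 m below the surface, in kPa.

13.1 kPa

K_a = (1 − sin φ)/(1 + sin φ) = 0.3347.
σ_h = K_a γ z = 0.3347 × 15.7 × 2.5 = 13.14 kPa.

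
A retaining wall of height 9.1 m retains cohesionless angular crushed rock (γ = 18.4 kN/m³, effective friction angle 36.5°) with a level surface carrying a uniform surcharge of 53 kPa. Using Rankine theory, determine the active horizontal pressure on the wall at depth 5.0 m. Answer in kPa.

K_a = (1 − sin φ)/(1 + sin φ) = 0.2541.
σ_v = γz + q = 18.4 × 5.0 + 53 = 145.0 kPa.
σ_h = K_a σ_v = 0.2541 × 145.0 = 36.84 kPa.

36.8 kPa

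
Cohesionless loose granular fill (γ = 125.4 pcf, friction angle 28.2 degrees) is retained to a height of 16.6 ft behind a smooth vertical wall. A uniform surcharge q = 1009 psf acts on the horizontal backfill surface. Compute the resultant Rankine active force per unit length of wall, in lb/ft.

12200 lb/ft

K_a = tan²(45° − φ/2) = 0.3582.
Soil triangle: ½ K_a γ H² = 0.5×0.3582×125.4×16.6² = 6189 lb/ft.
Surcharge rectangle: K_a q H = 0.3582×1009×16.6 = 5999 lb/ft.
Total = 6189 + 5999 = 12190 lb/ft.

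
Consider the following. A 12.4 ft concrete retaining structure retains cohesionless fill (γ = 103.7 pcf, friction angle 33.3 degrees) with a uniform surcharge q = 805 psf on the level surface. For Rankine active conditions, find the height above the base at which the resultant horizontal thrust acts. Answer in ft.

5.28 ft

K_a = 0.2911.
Triangular part P₁ = ½K_aγH² = 2321 at H/3 = 4.133 ft; rectangular part P₂ = K_a q H = 2906 at H/2 = 6.200 ft.
ȳ = (P₁·4.133 + P₂·6.200)/(P₁+P₂) = 5.282 ft.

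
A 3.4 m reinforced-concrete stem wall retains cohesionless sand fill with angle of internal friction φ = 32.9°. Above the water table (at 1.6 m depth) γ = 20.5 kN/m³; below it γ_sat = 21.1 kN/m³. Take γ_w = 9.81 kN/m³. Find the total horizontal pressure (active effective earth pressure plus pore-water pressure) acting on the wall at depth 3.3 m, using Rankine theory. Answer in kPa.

K_a = (1 − sin φ)/(1 + sin φ) = 0.2960.
γ' = 21.1 − 9.81 = 11.29 kN/m³.
Effective vertical stress at 3.3 m: σ'_v = 20.5×1.6 + 11.29×1.70 = 51.99 kPa.
σ'_h = K_a σ'_v = 0.2960 × 51.99 = 15.39 kPa; u = γ_w × 1.70 = 16.68 kPa.
Total σ_h = 15.39 + 16.68 = 32.07 kPa.

32.1 kPa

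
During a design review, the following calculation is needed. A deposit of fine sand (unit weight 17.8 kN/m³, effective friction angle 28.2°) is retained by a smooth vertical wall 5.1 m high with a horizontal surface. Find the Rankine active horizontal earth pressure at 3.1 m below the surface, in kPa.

K_a = (1 − sin φ)/(1 + sin φ) = 0.3582.
σ_h = K_a γ z = 0.3582 × 17.8 × 3.1 = 19.76 kPa.

19.8 kPa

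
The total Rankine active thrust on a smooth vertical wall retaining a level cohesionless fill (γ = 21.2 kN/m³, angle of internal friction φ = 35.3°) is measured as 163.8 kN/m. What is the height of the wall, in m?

7.60 m

K_a = 0.2675. P_a = ½ K_a γ H² ⇒ H = √(2P_a/(K_a γ)).
H = √(2×163.8/(0.2675×21.2)) = 7.600 m.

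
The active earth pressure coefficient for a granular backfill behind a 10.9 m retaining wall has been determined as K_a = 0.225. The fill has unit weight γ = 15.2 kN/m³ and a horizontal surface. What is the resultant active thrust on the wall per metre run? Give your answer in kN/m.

P = ½ K_a γ H² = 0.5 × 0.225 × 15.2 × 10.9² = 203.2 kN/m.

203 kN/m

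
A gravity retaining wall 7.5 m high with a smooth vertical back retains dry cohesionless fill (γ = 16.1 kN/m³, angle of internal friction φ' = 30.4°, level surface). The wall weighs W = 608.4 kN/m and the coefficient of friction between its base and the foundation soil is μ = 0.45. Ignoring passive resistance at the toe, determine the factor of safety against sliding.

1.84

K_a = tan²(45° − 30.4°/2) = 0.3280.
P_a = ½K_aγH² = 0.5×0.3280×16.1×7.5² = 148.5 kN/m, acting at H/3 = 2.500 m above the base.
FS_sliding = μW / P_a = 0.45×608.4 / 148.5 = 1.843.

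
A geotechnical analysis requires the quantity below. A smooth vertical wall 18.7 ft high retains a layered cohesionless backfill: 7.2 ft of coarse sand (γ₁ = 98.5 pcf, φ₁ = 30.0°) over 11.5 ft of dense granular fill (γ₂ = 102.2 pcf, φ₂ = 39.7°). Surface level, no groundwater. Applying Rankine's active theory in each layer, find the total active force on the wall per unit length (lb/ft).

4140 lb/ft

K_a1 = tan²(45°−30.0°/2) = 0.3333; K_a2 = tan²(45°−39.7°/2) = 0.2204.
Layer 1: σ at base = K_a1 γ₁ h₁ = 236.4 psf; P₁ = ½×236.4×7.2 = 851.0.
Layer 2: σ_v at top = γ₁h₁ = 709.2; σ_h top = K_a2×709.2 = 156.3; σ_h base = K_a2×(709.2+102.2×11.5) = 415.4.
P₂ = ½(156.3+415.4)×11.5 = 3287. Total P_a = 851.0+3287 = 4138 lb/ft.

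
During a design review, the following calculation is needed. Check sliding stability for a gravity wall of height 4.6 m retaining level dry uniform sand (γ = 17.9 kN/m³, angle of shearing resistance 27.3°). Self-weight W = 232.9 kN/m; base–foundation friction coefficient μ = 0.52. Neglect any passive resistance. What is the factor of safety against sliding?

K_a = tan²(45° − 27.3°/2) = 0.3711.
P_a = ½K_aγH² = 0.5×0.3711×17.9×4.6² = 70.29 kN/m, acting at H/3 = 1.533 m above the base.
FS_sliding = μW / P_a = 0.52×232.9 / 70.29 = 1.723.

1.72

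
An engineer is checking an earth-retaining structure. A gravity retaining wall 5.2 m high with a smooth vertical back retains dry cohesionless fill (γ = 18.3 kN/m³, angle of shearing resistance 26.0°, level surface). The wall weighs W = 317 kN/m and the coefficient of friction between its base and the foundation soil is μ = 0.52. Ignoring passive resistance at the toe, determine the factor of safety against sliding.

1.71

K_a = tan²(45° − 26.0°/2) = 0.3905.
P_a = ½K_aγH² = 0.5×0.3905×18.3×5.2² = 96.61 kN/m, acting at H/3 = 1.733 m above the base.
FS_sliding = μW / P_a = 0.52×317 / 96.61 = 1.706.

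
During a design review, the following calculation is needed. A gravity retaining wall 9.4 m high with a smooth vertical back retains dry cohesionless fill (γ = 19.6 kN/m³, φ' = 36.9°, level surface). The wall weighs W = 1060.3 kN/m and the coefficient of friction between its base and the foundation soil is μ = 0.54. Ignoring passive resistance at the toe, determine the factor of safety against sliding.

2.65

K_a = tan²(45° − 36.9°/2) = 0.2497.
P_a = ½K_aγH² = 0.5×0.2497×19.6×9.4² = 216.2 kN/m, acting at H/3 = 3.133 m above the base.
FS_sliding = μW / P_a = 0.54×1060.3 / 216.2 = 2.648.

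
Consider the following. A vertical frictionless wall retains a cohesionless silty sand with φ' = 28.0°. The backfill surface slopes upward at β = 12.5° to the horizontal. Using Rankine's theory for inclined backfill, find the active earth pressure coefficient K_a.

K_a = cos β · (cos β − √(cos²β − cos²φ)) / (cos β + √(cos²β − cos²φ)).
cos β = 0.9763, cos φ = 0.8829, √(cos²β − cos²φ) = 0.4166.
K_a = 0.9763 × (0.9763 − 0.4166)/(0.9763 + 0.4166) = 0.3923.

0.392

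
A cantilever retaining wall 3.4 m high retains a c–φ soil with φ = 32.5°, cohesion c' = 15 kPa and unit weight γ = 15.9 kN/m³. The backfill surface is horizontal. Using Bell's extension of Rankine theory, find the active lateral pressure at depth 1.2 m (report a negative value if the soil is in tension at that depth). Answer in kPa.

-10.7 kPa

K_a = (1 − sin φ)/(1 + sin φ) = 0.3010.
σ_a = K_a γ z − 2c√K_a = 0.3010×15.9×1.2 − 2×15×0.5486 = -10.72 kPa.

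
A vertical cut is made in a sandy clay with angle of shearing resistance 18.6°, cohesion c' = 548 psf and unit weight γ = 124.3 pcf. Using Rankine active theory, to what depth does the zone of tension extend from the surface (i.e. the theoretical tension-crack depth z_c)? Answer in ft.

12.3 ft

K_a = tan²(45° − 18.6°/2) = 0.5163; √K_a = 0.7186.
The active pressure is zero where K_a γ z = 2c√K_a, so z_c = 2c/(γ√K_a) = 2×548/(124.3×0.7186) = 12.27 ft.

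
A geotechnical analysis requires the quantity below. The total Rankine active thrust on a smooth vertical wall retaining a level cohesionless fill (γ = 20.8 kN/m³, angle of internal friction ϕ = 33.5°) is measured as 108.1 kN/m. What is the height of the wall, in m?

6.00 m

K_a = 0.2887. P_a = ½ K_a γ H² ⇒ H = √(2P_a/(K_a γ)).
H = √(2×108.1/(0.2887×20.8)) = 6.000 m.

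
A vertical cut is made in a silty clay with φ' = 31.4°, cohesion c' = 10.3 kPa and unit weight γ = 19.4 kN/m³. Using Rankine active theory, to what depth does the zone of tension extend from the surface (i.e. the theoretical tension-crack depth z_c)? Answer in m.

1.89 m

K_a = tan²(45° − 31.4°/2) = 0.3149; √K_a = 0.5612.
The active pressure is zero where K_a γ z = 2c√K_a, so z_c = 2c/(γ√K_a) = 2×10.3/(19.4×0.5612) = 1.892 m.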